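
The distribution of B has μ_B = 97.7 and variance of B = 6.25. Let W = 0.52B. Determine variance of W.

W = 0.52B is linear with a = 0.52, b = 0.
variance of W = a²·variance of B = 0.52²·6.25 = 1.69.

variance of W = 1.69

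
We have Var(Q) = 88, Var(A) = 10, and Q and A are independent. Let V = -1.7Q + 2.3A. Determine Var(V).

Var(V) = a²·Var(Q) + b²·Var(A) + 2ab·Cov(Q, A) with a = -1.7, b = 2.3.
Independence gives Cov(Q, A) = 0.
= (-1.7)²·88 + 2.3²·10 + 2·(-1.7)·2.3·0
= 254.32 + 52.9 + 0 = 307.22.

Var(V) = 307.22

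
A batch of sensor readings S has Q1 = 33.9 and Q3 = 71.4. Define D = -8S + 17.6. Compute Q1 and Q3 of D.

a = -8 < 0 reverses order: Q1(D) comes from Q3(S), Q3(D) from Q1(S).
Q1(D) = (-8)·71.4 + 17.6 = -553.6; Q3(D) = (-8)·33.9 + 17.6 = -253.6.

Q1(D) = -553.6, Q3(D) = -253.6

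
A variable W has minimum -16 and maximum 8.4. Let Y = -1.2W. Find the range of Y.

Range(Y) = 29.28

Range of W = 8.4 − (-16) = 24.4.
Range(Y) = |a|·Range(W) = |-1.2|·24.4 = 29.28.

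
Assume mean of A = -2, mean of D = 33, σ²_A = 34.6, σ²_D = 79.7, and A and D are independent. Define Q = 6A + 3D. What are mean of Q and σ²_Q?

mean of Q = 87, σ²_Q = 1962.9

mean of Q = 6·mean of A + 3·mean of D = 6·(-2) + 3·33 = 87.
σ²_Q = a²·σ²_A + b²·σ²_D + 2ab·covariance of A and D with a = 6, b = 3.
Independence gives covariance of A and D = 0.
= 6²·34.6 + 3²·79.7 + 2·6·3·0
= 1245.6 + 717.3 + 0 = 1962.9.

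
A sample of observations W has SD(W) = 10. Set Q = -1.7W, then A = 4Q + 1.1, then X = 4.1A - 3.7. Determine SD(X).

SD(Q) = |-1.7|·10 = 17.
SD(A) = |4|·17 = 68.
SD(X) = |4.1|·68 = 278.8.

SD(X) = 278.8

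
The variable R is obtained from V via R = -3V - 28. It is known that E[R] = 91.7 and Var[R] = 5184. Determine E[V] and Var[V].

E[V] = -39.9, Var[V] = 576

From R = -3V - 28: E[R] = a·E[V] + b, so E[V] = (E[R] − b)/a = (91.7 − (-28))/(-3) = -39.9.
Var[R] = a²·Var[V], so Var[V] = 5184/(-3)² = 576.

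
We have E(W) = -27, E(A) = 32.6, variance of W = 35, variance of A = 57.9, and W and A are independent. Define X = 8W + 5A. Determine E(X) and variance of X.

E(X) = 8·E(W) + 5·E(A) = 8·(-27) + 5·32.6 = -53.
variance of X = a²·variance of W + b²·variance of A + 2ab·Cov[W, A] with a = 8, b = 5.
Independence gives Cov[W, A] = 0.
= 8²·35 + 5²·57.9 + 2·8·5·0
= 2240 + 1447.5 + 0 = 3687.5.

E(X) = -53, variance of X = 3687.5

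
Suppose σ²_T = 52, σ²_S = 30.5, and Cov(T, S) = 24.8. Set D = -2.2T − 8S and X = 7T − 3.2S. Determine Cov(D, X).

By bilinearity, Cov(D, X) = ac·σ²_T + bd·σ²_S + (ad+bc)·Cov(T, S), with a=-2.2, b=-8, c=7, d=-3.2.
ac·σ²_T = (-2.2)·7·52 = -800.8
bd·σ²_S = (-8)·(-3.2)·30.5 = 780.8
(ad+bc)·Cov(T, S) = (-48.96)·24.8 = -1214.208
Cov(D, X) = -800.8 + 780.8 + (-1214.208) = -1234.208.

Cov(D, X) = -1234.208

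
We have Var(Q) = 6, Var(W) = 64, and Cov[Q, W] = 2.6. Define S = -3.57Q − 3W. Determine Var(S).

Var(S) = a²·Var(Q) + b²·Var(W) + 2ab·Cov[Q, W] with a = -3.57, b = -3.
= (-3.57)²·6 + (-3)²·64 + 2·(-3.57)·(-3)·2.6
= 76.4694 + 576 + 55.692 = 708.1614.

Var(S) = 708.1614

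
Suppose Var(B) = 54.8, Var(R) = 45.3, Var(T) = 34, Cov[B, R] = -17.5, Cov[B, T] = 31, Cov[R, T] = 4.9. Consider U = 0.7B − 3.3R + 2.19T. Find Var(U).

Var(U) = a²·Var(B) + b²·Var(R) + c²·Var(T) + 2ab·Cov[B, R] + 2ac·Cov[B, T] + 2bc·Cov[R, T], with a = 0.7, b = -3.3, c = 2.19.
= 26.852 + 493.317 + 163.0674 + 80.85 + 95.046 + (-70.8246)
= 788.3078.

Var(U) = 788.3078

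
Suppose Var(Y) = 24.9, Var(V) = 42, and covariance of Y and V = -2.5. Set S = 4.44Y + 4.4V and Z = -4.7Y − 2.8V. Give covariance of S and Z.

covariance of S and Z = -954.2732

By bilinearity, covariance of S and Z = ac·Var(Y) + bd·Var(V) + (ad+bc)·covariance of Y and V, with a=4.44, b=4.4, c=-4.7, d=-2.8.
ac·Var(Y) = 4.44·(-4.7)·24.9 = -519.6132
bd·Var(V) = 4.4·(-2.8)·42 = -517.44
(ad+bc)·covariance of Y and V = (-33.112)·(-2.5) = 82.78
covariance of S and Z = -519.6132 + (-517.44) + 82.78 = -954.2732.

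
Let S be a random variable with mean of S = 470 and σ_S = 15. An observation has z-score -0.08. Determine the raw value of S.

S = mean of S + z·σ_S = 470 + (-0.08)·15 = 468.8.

S = 468.8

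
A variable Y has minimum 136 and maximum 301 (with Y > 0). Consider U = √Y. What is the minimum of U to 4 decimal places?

min(U) = 11.6619

√Y is increasing on this domain, so min(U) comes from min(Y) = 136: min(U) = √(136) ≈ 11.6619.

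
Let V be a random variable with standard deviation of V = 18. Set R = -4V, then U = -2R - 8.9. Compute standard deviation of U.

standard deviation of R = |-4|·18 = 72.
standard deviation of U = |-2|·72 = 144.

standard deviation of U = 144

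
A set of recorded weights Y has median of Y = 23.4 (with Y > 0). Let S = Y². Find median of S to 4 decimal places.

Y² is monotone on this domain, so median of S = square(23.4) = 547.56.

median of S = 547.56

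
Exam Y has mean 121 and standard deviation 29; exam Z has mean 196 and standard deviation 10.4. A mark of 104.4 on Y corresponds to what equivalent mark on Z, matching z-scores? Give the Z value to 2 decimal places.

Z = 190.05

z = (104.4 − 121)/29 ≈ -0.5724.
Z = 196 + z·10.4 = 196 + (104.4 − 121)·10.4/29 ≈ 190.05.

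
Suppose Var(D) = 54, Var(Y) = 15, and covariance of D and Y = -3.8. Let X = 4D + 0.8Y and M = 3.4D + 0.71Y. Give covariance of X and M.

By bilinearity, covariance of X and M = ac·Var(D) + bd·Var(Y) + (ad+bc)·covariance of D and Y, with a=4, b=0.8, c=3.4, d=0.71.
ac·Var(D) = 4·3.4·54 = 734.4
bd·Var(Y) = 0.8·0.71·15 = 8.52
(ad+bc)·covariance of D and Y = (5.56)·(-3.8) = -21.128
covariance of X and M = 734.4 + 8.52 + (-21.128) = 721.792.

covariance of X and M = 721.792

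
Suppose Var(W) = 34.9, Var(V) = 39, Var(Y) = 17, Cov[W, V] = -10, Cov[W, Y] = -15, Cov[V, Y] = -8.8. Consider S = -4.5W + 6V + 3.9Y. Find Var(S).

Var(S) = 3023.955

Var(S) = a²·Var(W) + b²·Var(V) + c²·Var(Y) + 2ab·Cov[W, V] + 2ac·Cov[W, Y] + 2bc·Cov[V, Y], with a = -4.5, b = 6, c = 3.9.
= 706.725 + 1404 + 258.57 + 540 + 526.5 + (-411.84)
= 3023.955.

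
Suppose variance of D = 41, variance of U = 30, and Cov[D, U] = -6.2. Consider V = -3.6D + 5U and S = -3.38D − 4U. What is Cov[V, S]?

By bilinearity, Cov[V, S] = ac·variance of D + bd·variance of U + (ad+bc)·Cov[D, U], with a=-3.6, b=5, c=-3.38, d=-4.
ac·variance of D = (-3.6)·(-3.38)·41 = 498.888
bd·variance of U = 5·(-4)·30 = -600
(ad+bc)·Cov[D, U] = (-2.5)·(-6.2) = 15.5
Cov[V, S] = 498.888 + (-600) + 15.5 = -85.612.

Cov[V, S] = -85.612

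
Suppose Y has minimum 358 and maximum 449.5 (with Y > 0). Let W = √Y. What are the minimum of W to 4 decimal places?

√Y is increasing on this domain, so min(W) comes from min(Y) = 358: min(W) = √(358) ≈ 18.9209.

min(W) = 18.9209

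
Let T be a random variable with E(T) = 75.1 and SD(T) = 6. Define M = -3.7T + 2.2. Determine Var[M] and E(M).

Var[M] = 492.84, E(M) = -275.67

M = -3.7T + 2.2 is linear with a = -3.7, b = 2.2.
Var[T] = 6² = 36.
Var[M] = a²·Var[T] = (-3.7)²·36 = 492.84 (the additive constant 2.2 does not affect variance).
E(M) = a·E(T) + b = (-3.7)·75.1 + 2.2 = -275.67.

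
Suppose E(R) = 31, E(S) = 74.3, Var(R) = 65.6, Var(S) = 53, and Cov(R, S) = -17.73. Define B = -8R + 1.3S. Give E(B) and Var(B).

E(B) = (-8)·E(R) + 1.3·E(S) = (-8)·31 + 1.3·74.3 = -151.41.
Var(B) = a²·Var(R) + b²·Var(S) + 2ab·Cov(R, S) with a = -8, b = 1.3.
= (-8)²·65.6 + 1.3²·53 + 2·(-8)·1.3·(-17.73)
= 4198.4 + 89.57 + 368.784 = 4656.754.

E(B) = -151.41, Var(B) = 4656.754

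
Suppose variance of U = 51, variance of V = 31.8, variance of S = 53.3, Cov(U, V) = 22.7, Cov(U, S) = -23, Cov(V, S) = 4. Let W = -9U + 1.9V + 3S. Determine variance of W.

variance of W = a²·variance of U + b²·variance of V + c²·variance of S + 2ab·Cov(U, V) + 2ac·Cov(U, S) + 2bc·Cov(V, S), with a = -9, b = 1.9, c = 3.
= 4131 + 114.798 + 479.7 + (-776.34) + 1242 + 45.6
= 5236.758.

variance of W = 5236.758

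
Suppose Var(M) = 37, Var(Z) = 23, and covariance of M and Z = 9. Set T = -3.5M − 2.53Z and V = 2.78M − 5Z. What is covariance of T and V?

covariance of T and V = 25.1394

By bilinearity, covariance of T and V = ac·Var(M) + bd·Var(Z) + (ad+bc)·covariance of M and Z, with a=-3.5, b=-2.53, c=2.78, d=-5.
ac·Var(M) = (-3.5)·2.78·37 = -360.01
bd·Var(Z) = (-2.53)·(-5)·23 = 290.95
(ad+bc)·covariance of M and Z = (10.4666)·9 = 94.1994
covariance of T and V = -360.01 + 290.95 + 94.1994 = 25.1394.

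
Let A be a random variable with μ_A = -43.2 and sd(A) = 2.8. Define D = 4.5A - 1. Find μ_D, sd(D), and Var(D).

D = 4.5A - 1 is linear with a = 4.5, b = -1.
μ_D = a·μ_A + b = 4.5·(-43.2) + (-1) = -195.4.
sd(D) = |a|·sd(A) = |4.5|·2.8 = 12.6.
Var(A) = 2.8² = 7.84.
Var(D) = a²·Var(A) = 4.5²·7.84 = 158.76 (the additive constant -1 does not affect variance).

μ_D = -195.4, sd(D) = 12.6, Var(D) = 158.76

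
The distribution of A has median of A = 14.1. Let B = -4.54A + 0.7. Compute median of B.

median of B = -63.314

A linear map preserves order up to sign, so median of B = a·median of A + b = (-4.54)·14.1 + 0.7 = -63.314.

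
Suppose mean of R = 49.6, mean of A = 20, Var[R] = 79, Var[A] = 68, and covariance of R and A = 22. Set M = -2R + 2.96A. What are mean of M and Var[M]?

mean of M = -40, Var[M] = 651.3088

mean of M = (-2)·mean of R + 2.96·mean of A = (-2)·49.6 + 2.96·20 = -40.
Var[M] = a²·Var[R] + b²·Var[A] + 2ab·covariance of R and A with a = -2, b = 2.96.
= (-2)²·79 + 2.96²·68 + 2·(-2)·2.96·22
= 316 + 595.7888 + (-260.48) = 651.3088.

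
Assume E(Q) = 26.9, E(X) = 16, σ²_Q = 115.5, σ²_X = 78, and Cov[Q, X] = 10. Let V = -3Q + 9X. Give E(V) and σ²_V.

E(V) = 63.3, σ²_V = 6817.5

E(V) = (-3)·E(Q) + 9·E(X) = (-3)·26.9 + 9·16 = 63.3.
σ²_V = a²·σ²_Q + b²·σ²_X + 2ab·Cov[Q, X] with a = -3, b = 9.
= (-3)²·115.5 + 9²·78 + 2·(-3)·9·10
= 1039.5 + 6318 + (-540) = 6817.5.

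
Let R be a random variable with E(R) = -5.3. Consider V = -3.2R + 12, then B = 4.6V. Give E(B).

E(B) = 133.216

E(V) = (-3.2)·(-5.3) + 12 = 28.96.
E(B) = 4.6·28.96 = 133.216.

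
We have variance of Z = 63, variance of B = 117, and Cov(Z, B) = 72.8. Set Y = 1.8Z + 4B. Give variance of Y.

variance of Y = 3124.44

variance of Y = a²·variance of Z + b²·variance of B + 2ab·Cov(Z, B) with a = 1.8, b = 4.
= 1.8²·63 + 4²·117 + 2·1.8·4·72.8
= 204.12 + 1872 + 1048.32 = 3124.44.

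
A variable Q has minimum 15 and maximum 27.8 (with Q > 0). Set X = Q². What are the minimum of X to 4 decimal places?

Q² is increasing on this domain, so min(X) comes from min(Q) = 15: min(X) = square(15) = 225.

min(X) = 225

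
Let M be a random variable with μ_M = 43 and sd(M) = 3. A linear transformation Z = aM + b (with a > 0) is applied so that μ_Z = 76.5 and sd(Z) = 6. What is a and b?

a = 2, b = -9.5

sd(Z) = a·sd(M) (a > 0), so a = 6/3 = 2.
μ_Z = a·μ_M + b, so b = 76.5 − 2·43 = -9.5.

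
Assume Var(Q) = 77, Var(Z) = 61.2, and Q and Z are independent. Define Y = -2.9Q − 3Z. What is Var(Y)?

Var(Y) = a²·Var(Q) + b²·Var(Z) + 2ab·Cov(Q, Z) with a = -2.9, b = -3.
Independence gives Cov(Q, Z) = 0.
= (-2.9)²·77 + (-3)²·61.2 + 2·(-2.9)·(-3)·0
= 647.57 + 550.8 + 0 = 1198.37.

Var(Y) = 1198.37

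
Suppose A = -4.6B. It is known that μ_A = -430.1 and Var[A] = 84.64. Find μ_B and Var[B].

μ_B = 93.5, Var[B] = 4

From A = -4.6B: μ_A = a·μ_B + b, so μ_B = (μ_A − b)/a = (-430.1 − 0)/(-4.6) = 93.5.
Var[A] = a²·Var[B], so Var[B] = 84.64/(-4.6)² = 4.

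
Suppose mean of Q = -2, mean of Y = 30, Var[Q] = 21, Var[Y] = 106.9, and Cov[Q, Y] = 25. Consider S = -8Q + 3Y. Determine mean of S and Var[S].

mean of S = 106, Var[S] = 1106.1

mean of S = (-8)·mean of Q + 3·mean of Y = (-8)·(-2) + 3·30 = 106.
Var[S] = a²·Var[Q] + b²·Var[Y] + 2ab·Cov[Q, Y] with a = -8, b = 3.
= (-8)²·21 + 3²·106.9 + 2·(-8)·3·25
= 1344 + 962.1 + (-1200) = 1106.1.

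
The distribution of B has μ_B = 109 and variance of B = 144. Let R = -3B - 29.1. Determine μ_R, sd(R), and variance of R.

R = -3B - 29.1 is linear with a = -3, b = -29.1.
μ_R = a·μ_B + b = (-3)·109 + (-29.1) = -356.1.
sd(B) = √144 = 12.
sd(R) = |a|·sd(B) = |-3|·12 = 36.
variance of R = a²·variance of B = (-3)²·144 = 1296 (the additive constant -29.1 does not affect variance).

μ_R = -356.1, sd(R) = 36, variance of R = 1296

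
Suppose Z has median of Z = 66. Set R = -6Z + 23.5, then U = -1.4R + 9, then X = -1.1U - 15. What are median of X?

median of X = -598.55

median of R = (-6)·66 + 23.5 = -372.5.
median of U = (-1.4)·(-372.5) + 9 = 530.5.
median of X = (-1.1)·530.5 + (-15) = -598.55.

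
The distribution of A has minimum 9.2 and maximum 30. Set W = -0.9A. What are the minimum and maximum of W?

a = -0.9 < 0, so order reverses: min(W) = a·max(A)+b = (-0.9)·30 = -27; max(W) = a·min(A)+b = (-0.9)·9.2 = -8.28.

min(W) = -27, max(W) = -8.28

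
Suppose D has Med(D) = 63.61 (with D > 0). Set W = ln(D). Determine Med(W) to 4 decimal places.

ln(D) is monotone on this domain, so Med(W) = ln(63.61) ≈ 4.1528.

Med(W) = 4.1528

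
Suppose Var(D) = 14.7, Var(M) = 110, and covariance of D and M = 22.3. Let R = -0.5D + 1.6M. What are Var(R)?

Var(R) = 249.595

Var(R) = a²·Var(D) + b²·Var(M) + 2ab·covariance of D and M with a = -0.5, b = 1.6.
= (-0.5)²·14.7 + 1.6²·110 + 2·(-0.5)·1.6·22.3
= 3.675 + 281.6 + (-35.68) = 249.595.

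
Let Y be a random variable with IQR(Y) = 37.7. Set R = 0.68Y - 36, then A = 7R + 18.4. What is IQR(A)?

IQR(A) = 179.452

IQR(R) = |0.68|·37.7 = 25.636.
IQR(A) = |7|·25.636 = 179.452.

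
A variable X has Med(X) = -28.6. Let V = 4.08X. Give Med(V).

Med(V) = -116.688

A linear map preserves order up to sign, so Med(V) = a·Med(X) + b = 4.08·(-28.6) = -116.688.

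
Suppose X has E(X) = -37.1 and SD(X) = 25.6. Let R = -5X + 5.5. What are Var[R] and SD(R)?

R = -5X + 5.5 is linear with a = -5, b = 5.5.
Var[X] = 25.6² = 655.36.
Var[R] = a²·Var[X] = (-5)²·655.36 = 16384 (the additive constant 5.5 does not affect variance).
SD(R) = |a|·SD(X) = |-5|·25.6 = 128.

Var[R] = 16384, SD(R) = 128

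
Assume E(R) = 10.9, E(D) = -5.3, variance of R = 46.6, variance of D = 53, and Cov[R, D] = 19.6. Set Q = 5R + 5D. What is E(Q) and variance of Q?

E(Q) = 5·E(R) + 5·E(D) = 5·10.9 + 5·(-5.3) = 28.
variance of Q = a²·variance of R + b²·variance of D + 2ab·Cov[R, D] with a = 5, b = 5.
= 5²·46.6 + 5²·53 + 2·5·5·19.6
= 1165 + 1325 + 980 = 3470.

E(Q) = 28, variance of Q = 3470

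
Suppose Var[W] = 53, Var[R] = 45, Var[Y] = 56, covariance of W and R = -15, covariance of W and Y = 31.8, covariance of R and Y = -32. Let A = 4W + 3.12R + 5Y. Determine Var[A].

Var[A] = 2585.248

Var[A] = a²·Var[W] + b²·Var[R] + c²·Var[Y] + 2ab·covariance of W and R + 2ac·covariance of W and Y + 2bc·covariance of R and Y, with a = 4, b = 3.12, c = 5.
= 848 + 438.048 + 1400 + (-374.4) + 1272 + (-998.4)
= 2585.248.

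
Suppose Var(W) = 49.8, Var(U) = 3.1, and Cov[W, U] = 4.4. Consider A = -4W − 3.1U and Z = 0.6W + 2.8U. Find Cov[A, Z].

By bilinearity, Cov[A, Z] = ac·Var(W) + bd·Var(U) + (ad+bc)·Cov[W, U], with a=-4, b=-3.1, c=0.6, d=2.8.
ac·Var(W) = (-4)·0.6·49.8 = -119.52
bd·Var(U) = (-3.1)·2.8·3.1 = -26.908
(ad+bc)·Cov[W, U] = (-13.06)·4.4 = -57.464
Cov[A, Z] = -119.52 + (-26.908) + (-57.464) = -203.892.

Cov[A, Z] = -203.892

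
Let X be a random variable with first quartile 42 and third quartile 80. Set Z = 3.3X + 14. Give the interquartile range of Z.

IQR of X = Q3 − Q1 = 80 − 42 = 38.
Under Z = aX + b, IQR(Z) = |a|·IQR(X) = |3.3|·38 = 125.4 (shifts cancel; spread scales by |a|).

IQR(Z) = 125.4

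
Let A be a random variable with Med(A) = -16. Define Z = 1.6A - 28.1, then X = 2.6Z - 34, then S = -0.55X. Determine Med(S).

Med(S) = 95.491

Med(Z) = 1.6·(-16) + (-28.1) = -53.7.
Med(X) = 2.6·(-53.7) + (-34) = -173.62.
Med(S) = (-0.55)·(-173.62) = 95.491.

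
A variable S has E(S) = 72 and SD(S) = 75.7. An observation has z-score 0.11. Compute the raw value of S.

S = E(S) + z·SD(S) = 72 + 0.11·75.7 = 80.327.

S = 80.327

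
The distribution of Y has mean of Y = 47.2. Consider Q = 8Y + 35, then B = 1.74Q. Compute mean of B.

mean of B = 717.924

mean of Q = 8·47.2 + 35 = 412.6.
mean of B = 1.74·412.6 = 717.924.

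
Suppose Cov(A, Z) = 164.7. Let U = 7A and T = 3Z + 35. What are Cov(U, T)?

Cov(U, T) = a·c·Cov(A, Z) = 7·3·164.7 = 3458.7. Additive constants drop out.

Cov(U, T) = 3458.7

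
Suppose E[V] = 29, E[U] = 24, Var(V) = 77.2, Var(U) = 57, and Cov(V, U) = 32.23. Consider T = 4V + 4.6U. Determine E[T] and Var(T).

E[T] = 4·E[V] + 4.6·E[U] = 4·29 + 4.6·24 = 226.4.
Var(T) = a²·Var(V) + b²·Var(U) + 2ab·Cov(V, U) with a = 4, b = 4.6.
= 4²·77.2 + 4.6²·57 + 2·4·4.6·32.23
= 1235.2 + 1206.12 + 1186.064 = 3627.384.

E[T] = 226.4, Var(T) = 3627.384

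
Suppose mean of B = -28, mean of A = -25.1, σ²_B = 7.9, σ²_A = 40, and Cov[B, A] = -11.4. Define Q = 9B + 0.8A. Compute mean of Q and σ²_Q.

mean of Q = -272.08, σ²_Q = 501.34

mean of Q = 9·mean of B + 0.8·mean of A = 9·(-28) + 0.8·(-25.1) = -272.08.
σ²_Q = a²·σ²_B + b²·σ²_A + 2ab·Cov[B, A] with a = 9, b = 0.8.
= 9²·7.9 + 0.8²·40 + 2·9·0.8·(-11.4)
= 639.9 + 25.6 + (-164.16) = 501.34.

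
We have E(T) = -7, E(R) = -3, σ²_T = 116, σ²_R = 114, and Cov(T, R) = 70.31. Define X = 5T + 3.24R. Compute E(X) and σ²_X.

E(X) = -44.72, σ²_X = 6374.7704

E(X) = 5·E(T) + 3.24·E(R) = 5·(-7) + 3.24·(-3) = -44.72.
σ²_X = a²·σ²_T + b²·σ²_R + 2ab·Cov(T, R) with a = 5, b = 3.24.
= 5²·116 + 3.24²·114 + 2·5·3.24·70.31
= 2900 + 1196.7264 + 2278.044 = 6374.7704.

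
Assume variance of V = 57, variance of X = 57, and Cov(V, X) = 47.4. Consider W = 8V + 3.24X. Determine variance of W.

variance of W = 6703.5792

variance of W = a²·variance of V + b²·variance of X + 2ab·Cov(V, X) with a = 8, b = 3.24.
= 8²·57 + 3.24²·57 + 2·8·3.24·47.4
= 3648 + 598.3632 + 2457.216 = 6703.5792.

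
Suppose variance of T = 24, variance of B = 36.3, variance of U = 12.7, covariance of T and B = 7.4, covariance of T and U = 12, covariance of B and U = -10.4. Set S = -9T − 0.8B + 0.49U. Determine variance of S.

variance of S = a²·variance of T + b²·variance of B + c²·variance of U + 2ab·covariance of T and B + 2ac·covariance of T and U + 2bc·covariance of B and U, with a = -9, b = -0.8, c = 0.49.
= 1944 + 23.232 + 3.04927 + 106.56 + (-105.84) + 8.1536
= 1979.15487.

variance of S = 1979.15487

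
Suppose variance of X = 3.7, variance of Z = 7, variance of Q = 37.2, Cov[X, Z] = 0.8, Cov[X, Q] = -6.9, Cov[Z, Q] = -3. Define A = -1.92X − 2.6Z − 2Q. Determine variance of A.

variance of A = 133.55488

variance of A = a²·variance of X + b²·variance of Z + c²·variance of Q + 2ab·Cov[X, Z] + 2ac·Cov[X, Q] + 2bc·Cov[Z, Q], with a = -1.92, b = -2.6, c = -2.
= 13.63968 + 47.32 + 148.8 + 7.9872 + (-52.992) + (-31.2)
= 133.55488.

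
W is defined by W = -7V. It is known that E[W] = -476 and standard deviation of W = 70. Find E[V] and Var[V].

From W = -7V: E[W] = a·E[V] + b, so E[V] = (E[W] − b)/a = (-476 − 0)/(-7) = 68.
Var[W] = 70² = 4900.
Var[W] = a²·Var[V], so Var[V] = 4900/(-7)² = 100.

E[V] = 68, Var[V] = 100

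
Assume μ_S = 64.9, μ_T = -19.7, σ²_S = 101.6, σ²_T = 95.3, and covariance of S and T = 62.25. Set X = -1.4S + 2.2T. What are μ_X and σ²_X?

μ_X = -134.2, σ²_X = 276.928

μ_X = (-1.4)·μ_S + 2.2·μ_T = (-1.4)·64.9 + 2.2·(-19.7) = -134.2.
σ²_X = a²·σ²_S + b²·σ²_T + 2ab·covariance of S and T with a = -1.4, b = 2.2.
= (-1.4)²·101.6 + 2.2²·95.3 + 2·(-1.4)·2.2·62.25
= 199.136 + 461.252 + (-383.46) = 276.928.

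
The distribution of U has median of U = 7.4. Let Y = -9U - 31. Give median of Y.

A linear map preserves order up to sign, so median of Y = a·median of U + b = (-9)·7.4 + (-31) = -97.6.

median of Y = -97.6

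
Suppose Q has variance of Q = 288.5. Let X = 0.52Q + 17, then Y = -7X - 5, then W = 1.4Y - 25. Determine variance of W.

variance of W = 7492.118816

variance of X = 0.52²·288.5 = 78.0104.
variance of Y = (-7)²·78.0104 = 3822.5096.
variance of W = 1.4²·3822.5096 = 7492.118816.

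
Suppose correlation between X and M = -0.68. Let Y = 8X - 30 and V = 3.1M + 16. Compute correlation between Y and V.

correlation between Y and V = -0.68

Linear rescalings preserve correlation up to sign; here the slopes 8 and 3.1 have the same sign, so correlation between Y and V = correlation between X and M = -0.68.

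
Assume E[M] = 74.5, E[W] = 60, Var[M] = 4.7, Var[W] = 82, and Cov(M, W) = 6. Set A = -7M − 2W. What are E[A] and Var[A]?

E[A] = -641.5, Var[A] = 726.3

E[A] = (-7)·E[M] + (-2)·E[W] = (-7)·74.5 + (-2)·60 = -641.5.
Var[A] = a²·Var[M] + b²·Var[W] + 2ab·Cov(M, W) with a = -7, b = -2.
= (-7)²·4.7 + (-2)²·82 + 2·(-7)·(-2)·6
= 230.3 + 328 + 168 = 726.3.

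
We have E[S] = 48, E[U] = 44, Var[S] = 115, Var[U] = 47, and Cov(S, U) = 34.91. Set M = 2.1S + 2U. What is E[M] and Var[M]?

E[M] = 188.8, Var[M] = 988.394

E[M] = 2.1·E[S] + 2·E[U] = 2.1·48 + 2·44 = 188.8.
Var[M] = a²·Var[S] + b²·Var[U] + 2ab·Cov(S, U) with a = 2.1, b = 2.
= 2.1²·115 + 2²·47 + 2·2.1·2·34.91
= 507.15 + 188 + 293.244 = 988.394.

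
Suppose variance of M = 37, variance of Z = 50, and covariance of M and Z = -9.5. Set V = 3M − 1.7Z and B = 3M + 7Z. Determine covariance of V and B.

covariance of V and B = -413.05

By bilinearity, covariance of V and B = ac·variance of M + bd·variance of Z + (ad+bc)·covariance of M and Z, with a=3, b=-1.7, c=3, d=7.
ac·variance of M = 3·3·37 = 333
bd·variance of Z = (-1.7)·7·50 = -595
(ad+bc)·covariance of M and Z = (15.9)·(-9.5) = -151.05
covariance of V and B = 333 + (-595) + (-151.05) = -413.05.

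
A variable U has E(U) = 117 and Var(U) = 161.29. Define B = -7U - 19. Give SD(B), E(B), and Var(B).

B = -7U - 19 is linear with a = -7, b = -19.
SD(U) = √161.29 = 12.7.
SD(B) = |a|·SD(U) = |-7|·12.7 = 88.9.
E(B) = a·E(U) + b = (-7)·117 + (-19) = -838.
Var(B) = a²·Var(U) = (-7)²·161.29 = 7903.21 (the additive constant -19 does not affect variance).

SD(B) = 88.9, E(B) = -838, Var(B) = 7903.21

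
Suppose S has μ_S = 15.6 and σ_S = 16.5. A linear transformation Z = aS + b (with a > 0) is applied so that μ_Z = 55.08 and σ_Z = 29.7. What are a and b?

σ_Z = a·σ_S (a > 0), so a = 29.7/16.5 = 1.8.
μ_Z = a·μ_S + b, so b = 55.08 − 1.8·15.6 = 27.

a = 1.8, b = 27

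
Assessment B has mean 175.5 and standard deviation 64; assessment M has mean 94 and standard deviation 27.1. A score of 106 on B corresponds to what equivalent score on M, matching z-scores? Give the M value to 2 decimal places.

z = (106 − 175.5)/64 ≈ -1.0859.
M = 94 + z·27.1 = 94 + (106 − 175.5)·27.1/64 ≈ 64.57.

M = 64.57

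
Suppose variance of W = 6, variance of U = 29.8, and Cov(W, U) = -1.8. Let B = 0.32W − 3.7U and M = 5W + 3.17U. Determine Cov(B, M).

Cov(B, M) = -308.45012

By bilinearity, Cov(B, M) = ac·variance of W + bd·variance of U + (ad+bc)·Cov(W, U), with a=0.32, b=-3.7, c=5, d=3.17.
ac·variance of W = 0.32·5·6 = 9.6
bd·variance of U = (-3.7)·3.17·29.8 = -349.5242
(ad+bc)·Cov(W, U) = (-17.4856)·(-1.8) = 31.47408
Cov(B, M) = 9.6 + (-349.5242) + 31.47408 = -308.45012.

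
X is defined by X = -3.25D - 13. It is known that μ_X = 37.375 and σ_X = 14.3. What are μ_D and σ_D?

μ_D = -15.5, σ_D = 4.4

From X = -3.25D - 13: μ_X = a·μ_D + b, so μ_D = (μ_X − b)/a = (37.375 − (-13))/(-3.25) = -15.5.
σ_X = |a|·σ_D, so σ_D = 14.3/|-3.25| = 4.4.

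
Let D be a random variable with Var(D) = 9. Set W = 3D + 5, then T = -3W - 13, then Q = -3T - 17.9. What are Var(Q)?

Var(Q) = 6561

Var(W) = 3²·9 = 81.
Var(T) = (-3)²·81 = 729.
Var(Q) = (-3)²·729 = 6561.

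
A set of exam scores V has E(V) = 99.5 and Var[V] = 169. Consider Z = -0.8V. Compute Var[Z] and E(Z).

Var[Z] = 108.16, E(Z) = -79.6

Z = -0.8V is linear with a = -0.8, b = 0.
Var[Z] = a²·Var[V] = (-0.8)²·169 = 108.16.
E(Z) = a·E(V) + b = (-0.8)·99.5 = -79.6.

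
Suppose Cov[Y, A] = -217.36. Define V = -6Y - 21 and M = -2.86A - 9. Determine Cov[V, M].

Cov[V, M] = -3729.8976

Cov[V, M] = a·c·Cov[Y, A] = (-6)·(-2.86)·(-217.36) = -3729.8976. Additive constants drop out.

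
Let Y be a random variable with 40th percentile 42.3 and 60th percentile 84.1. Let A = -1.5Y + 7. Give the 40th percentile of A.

40th percentile of A = -119.15

Since a = -1.5 < 0 the transformation is decreasing, reversing order: the 40th percentile of A corresponds to the 60th percentile of Y.
So P_{40}(A) = a·P_{60}(Y) + b = (-1.5)·84.1 + 7 = -119.15.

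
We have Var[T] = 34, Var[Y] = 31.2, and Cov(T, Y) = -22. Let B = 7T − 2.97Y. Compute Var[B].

Var[B] = 2855.97208

Var[B] = a²·Var[T] + b²·Var[Y] + 2ab·Cov(T, Y) with a = 7, b = -2.97.
= 7²·34 + (-2.97)²·31.2 + 2·7·(-2.97)·(-22)
= 1666 + 275.21208 + 914.76 = 2855.97208.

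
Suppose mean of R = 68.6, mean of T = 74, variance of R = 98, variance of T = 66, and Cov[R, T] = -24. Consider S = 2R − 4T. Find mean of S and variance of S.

mean of S = -158.8, variance of S = 1832

mean of S = 2·mean of R + (-4)·mean of T = 2·68.6 + (-4)·74 = -158.8.
variance of S = a²·variance of R + b²·variance of T + 2ab·Cov[R, T] with a = 2, b = -4.
= 2²·98 + (-4)²·66 + 2·2·(-4)·(-24)
= 392 + 1056 + 384 = 1832.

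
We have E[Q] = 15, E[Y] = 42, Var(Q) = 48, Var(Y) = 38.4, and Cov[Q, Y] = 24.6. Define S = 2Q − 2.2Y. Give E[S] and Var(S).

E[S] = -62.4, Var(S) = 161.376

E[S] = 2·E[Q] + (-2.2)·E[Y] = 2·15 + (-2.2)·42 = -62.4.
Var(S) = a²·Var(Q) + b²·Var(Y) + 2ab·Cov[Q, Y] with a = 2, b = -2.2.
= 2²·48 + (-2.2)²·38.4 + 2·2·(-2.2)·24.6
= 192 + 185.856 + (-216.48) = 161.376.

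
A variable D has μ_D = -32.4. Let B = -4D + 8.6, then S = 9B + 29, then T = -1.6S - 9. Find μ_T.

μ_T = -2045.48

μ_B = (-4)·(-32.4) + 8.6 = 138.2.
μ_S = 9·138.2 + 29 = 1272.8.
μ_T = (-1.6)·1272.8 + (-9) = -2045.48.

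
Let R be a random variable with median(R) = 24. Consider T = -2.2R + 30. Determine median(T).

A linear map preserves order up to sign, so median(T) = a·median(R) + b = (-2.2)·24 + 30 = -22.8.

median(T) = -22.8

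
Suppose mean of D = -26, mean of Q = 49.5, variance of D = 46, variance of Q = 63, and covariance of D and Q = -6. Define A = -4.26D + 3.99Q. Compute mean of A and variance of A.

mean of A = 308.265, variance of A = 2041.7247

mean of A = (-4.26)·mean of D + 3.99·mean of Q = (-4.26)·(-26) + 3.99·49.5 = 308.265.
variance of A = a²·variance of D + b²·variance of Q + 2ab·covariance of D and Q with a = -4.26, b = 3.99.
= (-4.26)²·46 + 3.99²·63 + 2·(-4.26)·3.99·(-6)
= 834.7896 + 1002.9663 + 203.9688 = 2041.7247.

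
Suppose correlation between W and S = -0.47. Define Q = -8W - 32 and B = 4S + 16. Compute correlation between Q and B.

correlation between Q and B = 0.47

Linear rescalings preserve |correlation|; the slopes -8 and 4 have opposite signs, so the correlation flips sign: correlation between Q and B = −correlation between W and S = 0.47.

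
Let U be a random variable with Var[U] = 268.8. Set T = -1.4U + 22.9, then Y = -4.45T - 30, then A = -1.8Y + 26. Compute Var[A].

Var[T] = (-1.4)²·268.8 = 526.848.
Var[Y] = (-4.45)²·526.848 = 10432.90752.
Var[A] = (-1.8)²·10432.90752 = 33802.6203648.

Var[A] = 33802.6203648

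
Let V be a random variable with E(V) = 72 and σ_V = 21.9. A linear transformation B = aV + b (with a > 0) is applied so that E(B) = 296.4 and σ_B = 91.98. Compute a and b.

a = 4.2, b = -6

σ_B = a·σ_V (a > 0), so a = 91.98/21.9 = 4.2.
E(B) = a·E(V) + b, so b = 296.4 − 4.2·72 = -6.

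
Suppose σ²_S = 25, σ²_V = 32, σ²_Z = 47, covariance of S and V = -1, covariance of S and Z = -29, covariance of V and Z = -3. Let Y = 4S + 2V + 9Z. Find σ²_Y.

σ²_Y = a²·σ²_S + b²·σ²_V + c²·σ²_Z + 2ab·covariance of S and V + 2ac·covariance of S and Z + 2bc·covariance of V and Z, with a = 4, b = 2, c = 9.
= 400 + 128 + 3807 + (-16) + (-2088) + (-108)
= 2123.

σ²_Y = 2123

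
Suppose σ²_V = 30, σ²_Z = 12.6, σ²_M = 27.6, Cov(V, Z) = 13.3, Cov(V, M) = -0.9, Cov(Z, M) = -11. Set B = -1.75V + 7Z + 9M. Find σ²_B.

σ²_B = 1261.375

σ²_B = a²·σ²_V + b²·σ²_Z + c²·σ²_M + 2ab·Cov(V, Z) + 2ac·Cov(V, M) + 2bc·Cov(Z, M), with a = -1.75, b = 7, c = 9.
= 91.875 + 617.4 + 2235.6 + (-325.85) + 28.35 + (-1386)
= 1261.375.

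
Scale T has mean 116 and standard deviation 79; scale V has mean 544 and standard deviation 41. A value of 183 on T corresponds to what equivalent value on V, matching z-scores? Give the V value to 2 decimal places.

z = (183 − 116)/79 ≈ 0.8481.
V = 544 + z·41 = 544 + (183 − 116)·41/79 ≈ 578.77.

V = 578.77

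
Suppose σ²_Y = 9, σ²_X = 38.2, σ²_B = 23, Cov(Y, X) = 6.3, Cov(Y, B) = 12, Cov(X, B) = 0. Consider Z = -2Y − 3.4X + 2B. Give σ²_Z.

σ²_Z = 559.272

σ²_Z = a²·σ²_Y + b²·σ²_X + c²·σ²_B + 2ab·Cov(Y, X) + 2ac·Cov(Y, B) + 2bc·Cov(X, B), with a = -2, b = -3.4, c = 2.
= 36 + 441.592 + 92 + 85.68 + (-96) + 0
= 559.272.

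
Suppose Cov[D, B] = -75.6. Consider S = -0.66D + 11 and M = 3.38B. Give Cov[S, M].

Cov[S, M] = 168.64848

Cov[S, M] = a·c·Cov[D, B] = (-0.66)·3.38·(-75.6) = 168.64848. Additive constants drop out.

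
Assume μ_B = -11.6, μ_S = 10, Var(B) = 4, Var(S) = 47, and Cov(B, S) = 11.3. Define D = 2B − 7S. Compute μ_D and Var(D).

μ_D = -93.2, Var(D) = 2002.6

μ_D = 2·μ_B + (-7)·μ_S = 2·(-11.6) + (-7)·10 = -93.2.
Var(D) = a²·Var(B) + b²·Var(S) + 2ab·Cov(B, S) with a = 2, b = -7.
= 2²·4 + (-7)²·47 + 2·2·(-7)·11.3
= 16 + 2303 + (-316.4) = 2002.6.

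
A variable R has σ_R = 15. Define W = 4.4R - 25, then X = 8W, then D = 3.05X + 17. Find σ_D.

σ_W = |4.4|·15 = 66.
σ_X = |8|·66 = 528.
σ_D = |3.05|·528 = 1610.4.

σ_D = 1610.4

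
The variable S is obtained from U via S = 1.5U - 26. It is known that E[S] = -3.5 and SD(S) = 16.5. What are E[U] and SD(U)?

From S = 1.5U - 26: E[S] = a·E[U] + b, so E[U] = (E[S] − b)/a = (-3.5 − (-26))/1.5 = 15.
SD(S) = |a|·SD(U), so SD(U) = 16.5/|1.5| = 11.

E[U] = 15, SD(U) = 11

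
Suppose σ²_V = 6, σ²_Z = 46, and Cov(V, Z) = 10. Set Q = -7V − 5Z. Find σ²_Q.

σ²_Q = 2144

σ²_Q = a²·σ²_V + b²·σ²_Z + 2ab·Cov(V, Z) with a = -7, b = -5.
= (-7)²·6 + (-5)²·46 + 2·(-7)·(-5)·10
= 294 + 1150 + 700 = 2144.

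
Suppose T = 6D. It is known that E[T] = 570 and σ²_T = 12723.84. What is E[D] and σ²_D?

From T = 6D: E[T] = a·E[D] + b, so E[D] = (E[T] − b)/a = (570 − 0)/6 = 95.
σ²_T = a²·σ²_D, so σ²_D = 12723.84/6² = 353.44.

E[D] = 95, σ²_D = 353.44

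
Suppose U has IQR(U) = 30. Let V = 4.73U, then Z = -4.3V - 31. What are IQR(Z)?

IQR(Z) = 610.17

IQR(V) = |4.73|·30 = 141.9.
IQR(Z) = |-4.3|·141.9 = 610.17.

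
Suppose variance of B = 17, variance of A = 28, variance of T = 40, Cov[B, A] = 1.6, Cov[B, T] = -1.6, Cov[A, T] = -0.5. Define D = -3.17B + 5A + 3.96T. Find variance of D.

variance of D = 1467.74554

variance of D = a²·variance of B + b²·variance of A + c²·variance of T + 2ab·Cov[B, A] + 2ac·Cov[B, T] + 2bc·Cov[A, T], with a = -3.17, b = 5, c = 3.96.
= 170.8313 + 700 + 627.264 + (-50.72) + 40.17024 + (-19.8)
= 1467.74554.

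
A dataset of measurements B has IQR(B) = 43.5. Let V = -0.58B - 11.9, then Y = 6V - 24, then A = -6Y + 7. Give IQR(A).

IQR(A) = 908.28

IQR(V) = |-0.58|·43.5 = 25.23.
IQR(Y) = |6|·25.23 = 151.38.
IQR(A) = |-6|·151.38 = 908.28.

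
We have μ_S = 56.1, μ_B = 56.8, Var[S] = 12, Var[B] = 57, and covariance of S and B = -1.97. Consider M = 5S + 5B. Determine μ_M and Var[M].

μ_M = 5·μ_S + 5·μ_B = 5·56.1 + 5·56.8 = 564.5.
Var[M] = a²·Var[S] + b²·Var[B] + 2ab·covariance of S and B with a = 5, b = 5.
= 5²·12 + 5²·57 + 2·5·5·(-1.97)
= 300 + 1425 + (-98.5) = 1626.5.

μ_M = 564.5, Var[M] = 1626.5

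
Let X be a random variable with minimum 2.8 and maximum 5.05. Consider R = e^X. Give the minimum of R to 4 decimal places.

e^X is increasing on this domain, so min(R) comes from min(X) = 2.8: min(R) = exp(2.8) ≈ 16.4446.

min(R) = 16.4446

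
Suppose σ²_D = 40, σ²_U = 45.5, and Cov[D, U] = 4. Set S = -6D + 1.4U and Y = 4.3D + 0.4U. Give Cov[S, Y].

By bilinearity, Cov[S, Y] = ac·σ²_D + bd·σ²_U + (ad+bc)·Cov[D, U], with a=-6, b=1.4, c=4.3, d=0.4.
ac·σ²_D = (-6)·4.3·40 = -1032
bd·σ²_U = 1.4·0.4·45.5 = 25.48
(ad+bc)·Cov[D, U] = (3.62)·4 = 14.48
Cov[S, Y] = -1032 + 25.48 + 14.48 = -992.04.

Cov[S, Y] = -992.04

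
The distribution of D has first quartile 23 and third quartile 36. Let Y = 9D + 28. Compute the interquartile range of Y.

IQR(Y) = 117

IQR of D = Q3 − Q1 = 36 − 23 = 13.
Under Y = aD + b, IQR(Y) = |a|·IQR(D) = |9|·13 = 117 (shifts cancel; spread scales by |a|).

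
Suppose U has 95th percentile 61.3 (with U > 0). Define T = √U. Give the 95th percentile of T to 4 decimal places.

95th percentile of T = 7.8294

√U is increasing, so P_{95}(T) = g(P_{95}(U)) ≈ 7.8294.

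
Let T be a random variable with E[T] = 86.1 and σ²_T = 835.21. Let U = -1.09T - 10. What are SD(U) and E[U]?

SD(U) = 31.501, E[U] = -103.849

U = -1.09T - 10 is linear with a = -1.09, b = -10.
SD(T) = √835.21 = 28.9.
SD(U) = |a|·SD(T) = |-1.09|·28.9 = 31.501.
E[U] = a·E[T] + b = (-1.09)·86.1 + (-10) = -103.849.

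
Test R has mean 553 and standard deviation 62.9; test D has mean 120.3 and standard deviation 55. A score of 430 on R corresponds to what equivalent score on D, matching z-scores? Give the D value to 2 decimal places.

D = 12.75

z = (430 − 553)/62.9 ≈ -1.9555.
D = 120.3 + z·55 = 120.3 + (430 − 553)·55/62.9 ≈ 12.75.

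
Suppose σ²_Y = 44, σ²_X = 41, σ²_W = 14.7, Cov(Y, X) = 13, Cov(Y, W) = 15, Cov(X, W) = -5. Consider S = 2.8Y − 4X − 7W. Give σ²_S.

σ²_S = a²·σ²_Y + b²·σ²_X + c²·σ²_W + 2ab·Cov(Y, X) + 2ac·Cov(Y, W) + 2bc·Cov(X, W), with a = 2.8, b = -4, c = -7.
= 344.96 + 656 + 720.3 + (-291.2) + (-588) + (-280)
= 562.06.

σ²_S = 562.06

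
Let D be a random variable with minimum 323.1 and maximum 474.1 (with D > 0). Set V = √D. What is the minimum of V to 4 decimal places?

min(V) = 17.975

√D is increasing on this domain, so min(V) comes from min(D) = 323.1: min(V) = √(323.1) ≈ 17.975.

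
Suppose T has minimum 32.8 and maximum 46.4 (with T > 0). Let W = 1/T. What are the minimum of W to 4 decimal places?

min(W) = 0.0216

1/T is decreasing on this domain, so min(W) comes from max(T) = 46.4: min(W) = 1/(46.4) ≈ 0.0216.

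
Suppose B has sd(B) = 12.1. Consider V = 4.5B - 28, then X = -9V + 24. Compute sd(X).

sd(X) = 490.05

sd(V) = |4.5|·12.1 = 54.45.
sd(X) = |-9|·54.45 = 490.05.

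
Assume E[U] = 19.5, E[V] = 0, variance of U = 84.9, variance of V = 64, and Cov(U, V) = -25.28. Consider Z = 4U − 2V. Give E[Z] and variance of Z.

E[Z] = 4·E[U] + (-2)·E[V] = 4·19.5 + (-2)·0 = 78.
variance of Z = a²·variance of U + b²·variance of V + 2ab·Cov(U, V) with a = 4, b = -2.
= 4²·84.9 + (-2)²·64 + 2·4·(-2)·(-25.28)
= 1358.4 + 256 + 404.48 = 2018.88.

E[Z] = 78, variance of Z = 2018.88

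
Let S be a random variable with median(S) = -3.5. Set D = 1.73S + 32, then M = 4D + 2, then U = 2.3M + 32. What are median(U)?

median(U) = 275.294

median(D) = 1.73·(-3.5) + 32 = 25.945.
median(M) = 4·25.945 + 2 = 105.78.
median(U) = 2.3·105.78 + 32 = 275.294.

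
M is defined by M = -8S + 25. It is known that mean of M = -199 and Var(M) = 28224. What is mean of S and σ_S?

mean of S = 28, σ_S = 21

From M = -8S + 25: mean of M = a·mean of S + b, so mean of S = (mean of M − b)/a = (-199 − 25)/(-8) = 28.
σ_M = √28224 = 168.
σ_M = |a|·σ_S, so σ_S = 168/|-8| = 21.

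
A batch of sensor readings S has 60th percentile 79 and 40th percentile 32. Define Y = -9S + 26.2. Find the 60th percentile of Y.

60th percentile of Y = -261.8

Since a = -9 < 0 the transformation is decreasing, reversing order: the 60th percentile of Y corresponds to the 40th percentile of S.
So P_{60}(Y) = a·P_{40}(S) + b = (-9)·32 + 26.2 = -261.8.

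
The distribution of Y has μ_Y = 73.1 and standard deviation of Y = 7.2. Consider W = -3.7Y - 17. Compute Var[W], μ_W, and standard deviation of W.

W = -3.7Y - 17 is linear with a = -3.7, b = -17.
Var[Y] = 7.2² = 51.84.
Var[W] = a²·Var[Y] = (-3.7)²·51.84 = 709.6896 (the additive constant -17 does not affect variance).
μ_W = a·μ_Y + b = (-3.7)·73.1 + (-17) = -287.47.
standard deviation of W = |a|·standard deviation of Y = |-3.7|·7.2 = 26.64.

Var[W] = 709.6896, μ_W = -287.47, standard deviation of W = 26.64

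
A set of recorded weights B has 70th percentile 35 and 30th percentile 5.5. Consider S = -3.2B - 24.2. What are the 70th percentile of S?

70th percentile of S = -41.8

Since a = -3.2 < 0 the transformation is decreasing, reversing order: the 70th percentile of S corresponds to the 30th percentile of B.
So P_{70}(S) = a·P_{30}(B) + b = (-3.2)·5.5 + (-24.2) = -41.8.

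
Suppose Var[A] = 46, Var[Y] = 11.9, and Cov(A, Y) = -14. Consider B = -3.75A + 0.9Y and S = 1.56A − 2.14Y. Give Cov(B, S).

Cov(B, S) = -424.0254

By bilinearity, Cov(B, S) = ac·Var[A] + bd·Var[Y] + (ad+bc)·Cov(A, Y), with a=-3.75, b=0.9, c=1.56, d=-2.14.
ac·Var[A] = (-3.75)·1.56·46 = -269.1
bd·Var[Y] = 0.9·(-2.14)·11.9 = -22.9194
(ad+bc)·Cov(A, Y) = (9.429)·(-14) = -132.006
Cov(B, S) = -269.1 + (-22.9194) + (-132.006) = -424.0254.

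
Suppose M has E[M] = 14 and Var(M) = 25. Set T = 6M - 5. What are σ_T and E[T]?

σ_T = 30, E[T] = 79

T = 6M - 5 is linear with a = 6, b = -5.
σ_M = √25 = 5.
σ_T = |a|·σ_M = |6|·5 = 30.
E[T] = a·E[M] + b = 6·14 + (-5) = 79.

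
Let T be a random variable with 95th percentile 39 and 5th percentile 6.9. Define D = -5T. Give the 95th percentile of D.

Since a = -5 < 0 the transformation is decreasing, reversing order: the 95th percentile of D corresponds to the 5th percentile of T.
So P_{95}(D) = a·P_{5}(T) + b = (-5)·6.9 = -34.5.

95th percentile of D = -34.5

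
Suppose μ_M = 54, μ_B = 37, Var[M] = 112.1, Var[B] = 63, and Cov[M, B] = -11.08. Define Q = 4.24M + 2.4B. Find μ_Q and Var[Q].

μ_Q = 4.24·μ_M + 2.4·μ_B = 4.24·54 + 2.4·37 = 317.76.
Var[Q] = a²·Var[M] + b²·Var[B] + 2ab·Cov[M, B] with a = 4.24, b = 2.4.
= 4.24²·112.1 + 2.4²·63 + 2·4.24·2.4·(-11.08)
= 2015.28896 + 362.88 + (-225.50016) = 2152.6688.

μ_Q = 317.76, Var[Q] = 2152.6688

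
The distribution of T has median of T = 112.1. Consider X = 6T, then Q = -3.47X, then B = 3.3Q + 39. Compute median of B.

median of B = -7662.9426

median of X = 6·112.1 = 672.6.
median of Q = (-3.47)·672.6 = -2333.922.
median of B = 3.3·(-2333.922) + 39 = -7662.9426.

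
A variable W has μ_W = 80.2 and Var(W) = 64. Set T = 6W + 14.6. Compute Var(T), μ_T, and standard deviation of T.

Var(T) = 2304, μ_T = 495.8, standard deviation of T = 48

T = 6W + 14.6 is linear with a = 6, b = 14.6.
Var(T) = a²·Var(W) = 6²·64 = 2304 (the additive constant 14.6 does not affect variance).
μ_T = a·μ_W + b = 6·80.2 + 14.6 = 495.8.
standard deviation of W = √64 = 8.
standard deviation of T = |a|·standard deviation of W = |6|·8 = 48.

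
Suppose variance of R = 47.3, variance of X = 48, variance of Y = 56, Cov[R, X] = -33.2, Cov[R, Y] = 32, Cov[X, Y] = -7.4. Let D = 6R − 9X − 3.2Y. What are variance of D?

variance of D = 8094.8

variance of D = a²·variance of R + b²·variance of X + c²·variance of Y + 2ab·Cov[R, X] + 2ac·Cov[R, Y] + 2bc·Cov[X, Y], with a = 6, b = -9, c = -3.2.
= 1702.8 + 3888 + 573.44 + 3585.6 + (-1228.8) + (-426.24)
= 8094.8.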